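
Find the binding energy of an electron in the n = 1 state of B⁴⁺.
340.142500 eV

The ionization energy is the energy needed to remove the electron completely (n → ∞).

For a hydrogen-like ion with Z = 5, E_n = -13.6057 Z² / n² eV.

At n = 1: E_1 = -13.6057 × 5² / 1² = -340.142500000 eV
At n = ∞: E_∞ = 0 eV

Ionization energy = E_∞ - E_1 = 0 - (-340.142500000) = 340.142500000 eV
Ionization energy ≈ 340.142500 eV

This is also called the binding energy of the electron in state n = 1.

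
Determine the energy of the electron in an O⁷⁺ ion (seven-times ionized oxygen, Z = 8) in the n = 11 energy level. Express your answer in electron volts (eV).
-7.19640 eV

The energy levels of a hydrogen-like atom are given by:
E_n = -13.6057 Z² / n² eV  (with Z = 8 for O⁷⁺)

For n = 11:
E_11 = -13.6057 × 8² / 11²
E_11 = -13.6057 × 64 / 121
E_11 = -7.19640 eV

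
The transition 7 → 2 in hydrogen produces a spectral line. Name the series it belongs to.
Balmer series

The spectral series in hydrogen are named based on the final (lower) energy level:
- Lyman series: n_final = 1 (ultraviolet)
- Balmer series: n_final = 2 (visible/near-UV)
- Paschen series: n_final = 3 (infrared)
- Brackett series: n_final = 4 (infrared)
- Pfund series: n_final = 5 (far infrared)

Since this transition ends at n = 2, it belongs to the Balmer series.

For reference, this 7 → 2 line has photon energy
ΔE = 13.6057 eV × (1/2² - 1/7²) = 3.12375765 eV,
corresponding to wavelength λ = hc/ΔE = 1239.84 eV·nm / 3.12375765 eV = 396.9066 nm in the visible/near-UV region.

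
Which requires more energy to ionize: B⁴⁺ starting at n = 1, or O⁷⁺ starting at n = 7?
B⁴⁺ at n = 1 (E = -340.143 eV)

Using E_n = -13.6057 Z² / n² eV:

B⁴⁺ (Z = 5) at n = 1:
E = -13.6057 × 5² / 1² = -13.6057 × 25 / 1 = -340.142500 eV

O⁷⁺ (Z = 8) at n = 7:
E = -13.6057 × 8² / 7² = -13.6057 × 64 / 49 = -17.770710 eV

Since -340.142500 eV < -17.770710 eV,
B⁴⁺ at n = 1 is more tightly bound (requires more energy to ionize).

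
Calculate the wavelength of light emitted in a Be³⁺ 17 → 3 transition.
52.906264 nm

First, find the transition energy using E_n = -13.6057 Z² / n² eV:
E_17 = -13.6057 × 4² / 17² = -0.75325675 eV
E_3 = -13.6057 × 4² / 3² = -24.18791111 eV

Photon energy: |ΔE| = |E_3 - E_17| = 23.43465436 eV

Convert to wavelength using E = hc/λ with hc = 1239.84 eV·nm:
λ = hc/E = 1239.84 eV·nm / 23.43465436 eV
λ = 52.906264 nm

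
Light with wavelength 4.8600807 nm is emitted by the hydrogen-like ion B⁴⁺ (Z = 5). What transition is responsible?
n = 2 → n = 1

First, find the photon energy from the wavelength (hc = 1239.84 eV·nm):
E = hc/λ = 1239.84 eV·nm / 4.8600807 nm = 255.10688 eV

The energy levels of B⁴⁺ satisfy E_n = -13.6057 × 5² / n² eV, so an emission n_i → n_f releases
ΔE = 13.6057 × 5² × (1/n_f² − 1/n_i²) eV.

Setting ΔE equal to the photon energy:
1/n_f² − 1/n_i² = 255.10688 / (13.6057 × 5²) = 0.75000001

Since 1/n_i² must be positive, we need 1/n_f² > 0.75000001, i.e. n_f ≤ 1. For each allowed n_f, solve n_i = (1/n_f² − 0.75000001)^(−1/2) and check whether it is a whole number:
  n_f = 1: 1/n_i² = 1.00000000 − 0.75000001 = 0.24999999 → n_i = 2.000  → integer, n_i = 2 ✓

Only n_f = 1 gives an integer upper level, n_i = 2.

The transition is from n = 2 to n = 1 (emission).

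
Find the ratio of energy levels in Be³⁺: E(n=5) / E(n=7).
1.960000

Using E_n = -13.6057 Z² / n² eV with Z = 4:

E_5 = -13.6057 × 4² / 5² = -217.6912 / 25 = -8.707648000000 eV
E_7 = -13.6057 × 4² / 7² = -217.6912 / 49 = -4.442677551020 eV

The ratio is:
E_5/E_7 = (-8.707648000000) / (-4.442677551020)
E_5/E_7 = (-217.6912/25) / (-217.6912/49)
E_5/E_7 = 49/25
E_5/E_7 = 1.960000
(Note: the Z² factors cancel in the ratio.)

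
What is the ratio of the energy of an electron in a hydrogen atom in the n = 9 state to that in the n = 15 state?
2.7778

Using E_n = -13.6057 Z² / n² eV with Z = 1:

E_9 = -13.6057 / 9² = -13.6057 / 81 = -0.1679716049 eV
E_15 = -13.6057 / 15² = -13.6057 / 225 = -0.0604697778 eV

The ratio is:
E_9/E_15 = (-0.1679716049) / (-0.0604697778)
E_9/E_15 = (-13.6057/81) / (-13.6057/225)
E_9/E_15 = 225/81
E_9/E_15 = 2.7778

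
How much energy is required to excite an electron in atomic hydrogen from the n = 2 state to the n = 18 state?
3.359 eV

The energy levels of a hydrogen-like atom are E_n = -13.6057 eV / n².

Energy at n = 2: E_2 = -13.6057 / 2² = -3.401425 eV
Energy at n = 18: E_18 = -13.6057 / 18² = -0.041993 eV

The excitation energy is the difference:
ΔE = E_18 - E_2
ΔE = -0.041993 - (-3.401425)
ΔE = 3.359 eV

Since this is positive, energy must be absorbed (photon absorption).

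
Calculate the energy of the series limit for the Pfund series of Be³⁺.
8.707648 eV

The series limit corresponds to the transition from n = ∞ to n = 5.
This is the highest energy (shortest wavelength) transition in the Pfund series.

E_∞ = 0 eV
E_5 = -13.6057 × 4² / 5² = -8.707648 eV

Energy at series limit:
ΔE = E_∞ - E_5 = 0 - (-8.707648) = 8.707648 eV

This energy equals the ionization energy from the n = 5 state of Be³⁺.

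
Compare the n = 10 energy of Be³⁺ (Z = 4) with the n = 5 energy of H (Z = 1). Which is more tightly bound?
Be³⁺ at n = 10 (E = -2.177 eV)

Using E_n = -13.6057 Z² / n² eV:

Be³⁺ (Z = 4) at n = 10:
E = -13.6057 × 4² / 10² = -13.6057 × 16 / 100 = -2.176912 eV

H (Z = 1) at n = 5:
E = -13.6057 × 1² / 5² = -13.6057 × 1 / 25 = -0.544228 eV

Since -2.176912 eV < -0.544228 eV,
Be³⁺ at n = 10 is more tightly bound (requires more energy to ionize).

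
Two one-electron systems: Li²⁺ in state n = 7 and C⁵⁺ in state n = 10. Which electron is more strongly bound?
C⁵⁺ at n = 10 (E = -4.8981 eV)

Using E_n = -13.6057 Z² / n² eV:

Li²⁺ (Z = 3) at n = 7:
E = -13.6057 × 3² / 7² = -13.6057 × 9 / 49 = -2.4990061 eV

C⁵⁺ (Z = 6) at n = 10:
E = -13.6057 × 6² / 10² = -13.6057 × 36 / 100 = -4.8980520 eV

Since -4.8980520 eV < -2.4990061 eV,
C⁵⁺ at n = 10 is more tightly bound (requires more energy to ionize).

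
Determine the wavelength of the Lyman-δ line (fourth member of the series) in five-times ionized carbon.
2.636763 nm

The lines of a series are numbered from the longest wavelength (smallest ΔE) outward; the fourth line is the transition from n = n_f + 4 to n_f.
The Lyman series has all transitions ending at n_f = 1.

For C⁵⁺ (Z = 6), the fourth line (δ-line) is the jump from n = 5 to n = 1:
E_5 = -13.6057 × 6² / 5² = -19.59220800 eV
E_1 = -13.6057 × 6² / 1² = -489.80520000 eV
ΔE = E_5 - E_1 = 470.21299200 eV

λ = hc/E = 1239.84 eV·nm / 470.21299200 eV
λ = 2.636763 nm

This is the δ-line of the Lyman series in C⁵⁺.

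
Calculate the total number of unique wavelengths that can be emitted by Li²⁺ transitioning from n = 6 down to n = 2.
10

The electron can occupy levels n = 2, 3, ..., 6 during de-excitation — that is m = 6 - 2 + 1 = 5 distinct levels.

The number of distinct spectral lines equals the number of ways to choose 2 of these m levels (each pair gives one possible emission transition):

Number of lines = m(m-1)/2 = 5×4/2 = 10

These correspond to all possible transitions between the 5 levels:
6 → 5, 6 → 4, 6 → 3, 6 → 2, 5 → 4, 5 → 3, 5 → 2, 4 → 3...

Each transition produces a photon with a unique energy (and thus wavelength). This count does not depend on Z.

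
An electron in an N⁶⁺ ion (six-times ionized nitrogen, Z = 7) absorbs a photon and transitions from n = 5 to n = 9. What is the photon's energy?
18.44 eV

The energy levels of a hydrogen-like atom are E_n = -13.6057 Z² eV / n².

Energy at n = 5: E_5 = -13.6057 × 7² / 5² = -26.66717 eV
Energy at n = 9: E_9 = -13.6057 × 7² / 9² = -8.23061 eV

The excitation energy is the difference:
ΔE = E_9 - E_5
ΔE = -8.23061 - (-26.66717)
ΔE = 18.44 eV

Since this is positive, energy must be absorbed (photon absorption).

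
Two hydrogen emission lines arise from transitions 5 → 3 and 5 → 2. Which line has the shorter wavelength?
5 → 2

Calculate the energy for each transition:

Transition 5 → 3:
ΔE₁ = |E_3 - E_5| = |-13.6057/3² - (-13.6057/5²)|
ΔE₁ = |-1.51174444 - (-0.54422800)| = 0.96752 eV

Transition 5 → 2:
ΔE₂ = |E_2 - E_5| = |-13.6057/2² - (-13.6057/5²)|
ΔE₂ = |-3.40142500 - (-0.54422800)| = 2.85720 eV

Since 2.85720 eV > 0.96752 eV, the transition 5 → 2 emits the more energetic photon.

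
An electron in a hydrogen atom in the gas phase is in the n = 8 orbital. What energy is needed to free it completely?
0.2126 eV

The ionization energy is the energy needed to remove the electron completely (n → ∞).

For hydrogen, E_n = -13.6057 eV / n².

At n = 8: E_8 = -13.6057 / 8² = -0.2125891 eV
At n = ∞: E_∞ = 0 eV

Ionization energy = E_∞ - E_8 = 0 - (-0.2125891) = 0.2125891 eV
Ionization energy ≈ 0.2126 eV

This is also called the binding energy of the electron in state n = 8.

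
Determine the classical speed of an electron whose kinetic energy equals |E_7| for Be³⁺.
1.25e+06 m/s (or 0.417% of c)

The binding energy at n = 7 for Be³⁺ is:
E_7 = -13.6057 × 4²/7² = -4.44268 eV
|E_7| = 4.44268 eV

Convert to Joules:
KE = 4.44268 eV × (1.602177 × 10⁻¹⁹ J/eV) = 7.1180e-19 J

Using KE = ½mv²:
v = √(2·KE/m_e)
v = √(2 × 7.1180e-19 J / 9.10938 × 10⁻³¹ kg)
v = 1.25e+06 m/s

This is approximately 0.417% the speed of light.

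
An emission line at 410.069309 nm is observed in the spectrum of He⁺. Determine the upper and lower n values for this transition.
n = 12 → n = 4

First, find the photon energy from the wavelength (hc = 1239.84 eV·nm):
E = hc/λ = 1239.84 eV·nm / 410.069309 nm = 3.0234889 eV

The energy levels of He⁺ satisfy E_n = -13.6057 × 2² / n² eV, so an emission n_i → n_f releases
ΔE = 13.6057 × 2² × (1/n_f² − 1/n_i²) eV.

Setting ΔE equal to the photon energy:
1/n_f² − 1/n_i² = 3.0234889 / (13.6057 × 2²) = 0.055555556

Since 1/n_i² must be positive, we need 1/n_f² > 0.055555556, i.e. n_f ≤ 4. For each allowed n_f, solve n_i = (1/n_f² − 0.055555556)^(−1/2) and check whether it is a whole number:
  n_f = 1: 1/n_i² = 1.000000000 − 0.055555556 = 0.944444444 → n_i = 1.029  (not an integer) ✗
  n_f = 2: 1/n_i² = 0.250000000 − 0.055555556 = 0.194444444 → n_i = 2.268  (not an integer) ✗
  n_f = 3: 1/n_i² = 0.111111111 − 0.055555556 = 0.055555555 → n_i = 4.243  (not an integer) ✗
  n_f = 4: 1/n_i² = 0.062500000 − 0.055555556 = 0.006944444 → n_i = 12.000  → integer, n_i = 12 ✓

Only n_f = 4 gives an integer upper level, n_i = 12.

The transition is from n = 12 to n = 4 (emission).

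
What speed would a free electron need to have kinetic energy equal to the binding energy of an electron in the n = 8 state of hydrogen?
2.73e+05 m/s (or 0.091218% of c)

The binding energy at n = 8 for hydrogen is:
E_8 = -13.6057/8² = -0.21258906 eV
|E_8| = 0.21258906 eV

Convert to Joules:
KE = 0.21258906 eV × (1.602177 × 10⁻¹⁹ J/eV) = 3.4061e-20 J

Using KE = ½mv²:
v = √(2·KE/m_e)
v = √(2 × 3.4061e-20 J / 9.10938 × 10⁻³¹ kg)
v = 2.73e+05 m/s

This is approximately 0.091218% the speed of light.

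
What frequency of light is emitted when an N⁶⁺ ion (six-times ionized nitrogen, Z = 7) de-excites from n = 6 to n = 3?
1.34e+16 Hz

First, find the transition energy:
E_6 = -13.6057 × 7² / 6² = -18.5188694 eV
E_3 = -13.6057 × 7² / 3² = -74.0754778 eV
|ΔE| = |E_3 - E_6| = 55.5566084 eV

Convert to Joules: E = 55.5566084 eV × (1.602177 × 10⁻¹⁹ J/eV) = 8.9012e-18 J

Using E = hf:
f = E/h = 8.9012e-18 J / (6.62607 × 10⁻³⁴ J·s)
f = 1.34e+16 Hz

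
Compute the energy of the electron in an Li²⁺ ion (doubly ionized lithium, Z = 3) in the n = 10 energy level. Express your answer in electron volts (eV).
-1.22 eV

The energy levels of a hydrogen-like atom are given by:
E_n = -13.6057 Z² / n² eV  (with Z = 3 for Li²⁺)

For n = 10:
E_10 = -13.6057 × 3² / 10²
E_10 = -13.6057 × 9 / 100
E_10 = -1.22 eV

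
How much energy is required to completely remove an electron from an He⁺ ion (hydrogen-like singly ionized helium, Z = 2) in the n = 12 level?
0.37794 eV

The ionization energy is the energy needed to remove the electron completely (n → ∞).

For a hydrogen-like ion with Z = 2, E_n = -13.6057 Z² / n² eV.

At n = 12: E_12 = -13.6057 × 2² / 12² = -0.37793611 eV
At n = ∞: E_∞ = 0 eV

Ionization energy = E_∞ - E_12 = 0 - (-0.37793611) = 0.37793611 eV
Ionization energy ≈ 0.37794 eV

This is also called the binding energy of the electron in state n = 12.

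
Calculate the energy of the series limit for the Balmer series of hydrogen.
3.40143 eV

The series limit corresponds to the transition from n = ∞ to n = 2.
This is the highest energy (shortest wavelength) transition in the Balmer series.

E_∞ = 0 eV
E_2 = -13.6057 / 2² = -3.40143 eV

Energy at series limit:
ΔE = E_∞ - E_2 = 0 - (-3.40143) = 3.40143 eV

This energy equals the ionization energy from the n = 2 state of hydrogen.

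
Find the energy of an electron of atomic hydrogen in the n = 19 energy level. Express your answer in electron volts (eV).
-0.03769 eV

The energy levels of a hydrogen-like atom are given by:
E_n = -13.6057 eV / n²

For n = 19:
E_19 = -13.6057 eV / 19²
E_19 = -13.6057 eV / 361
E_19 = -0.03769 eV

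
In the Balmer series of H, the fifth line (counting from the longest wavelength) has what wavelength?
396.91 nm

The lines of a series are numbered from the longest wavelength (smallest ΔE) outward; the fifth line is the transition from n = n_f + 5 to n_f.
The Balmer series has all transitions ending at n_f = 2.

For H, the fifth line (ε-line) is the jump from n = 7 to n = 2:
E_7 = -13.6057 / 7² = -0.277667 eV
E_2 = -13.6057 / 2² = -3.401425 eV
ΔE = E_7 - E_2 = 3.123758 eV

λ = hc/E = 1239.84 eV·nm / 3.123758 eV
λ = 396.91 nm

This is the ε-line of the Balmer series in H.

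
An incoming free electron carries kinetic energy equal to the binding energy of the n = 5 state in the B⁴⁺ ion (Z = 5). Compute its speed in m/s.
2.19e+06 m/s (or 0.729740% of c)

The binding energy at n = 5 for B⁴⁺ is:
E_5 = -13.6057 × 5²/5² = -13.60570000 eV
|E_5| = 13.60570000 eV

Convert to Joules:
KE = 13.60570000 eV × (1.602177 × 10⁻¹⁹ J/eV) = 2.1799e-18 J

Using KE = ½mv²:
v = √(2·KE/m_e)
v = √(2 × 2.1799e-18 J / 9.10938 × 10⁻³¹ kg)
v = 2.19e+06 m/s

This is approximately 0.729740% the speed of light.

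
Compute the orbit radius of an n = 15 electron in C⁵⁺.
1.984415 nm (or 19.844145 Å)

The Bohr radius formula is:
r_n = n² a₀ / Z

where a₀ = 0.052917721 nm is the Bohr radius.

For C⁵⁺ (Z = 6) at n = 15:
r_15 = 15² × 0.052917721 nm / 6
r_15 = 225 × 0.052917721 nm / 6
r_15 = 11.9064872 nm / 6
r_15 = 1.984415 nm

The electron orbits at approximately 1.984415 nm from the nucleus.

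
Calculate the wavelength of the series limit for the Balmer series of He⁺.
91.1265 nm

The series limit corresponds to the transition from n = ∞ to n = 2.
This is the highest energy (shortest wavelength) transition in the Balmer series.

E_∞ = 0 eV
E_2 = -13.6057 × 2² / 2² = -13.605700 eV

Energy at series limit:
ΔE = E_∞ - E_2 = 0 - (-13.605700) = 13.605700 eV
λ = hc/E = 1239.84 eV·nm / 13.605700 eV = 91.1265 nm

This energy equals the ionization energy from the n = 2 state of He⁺.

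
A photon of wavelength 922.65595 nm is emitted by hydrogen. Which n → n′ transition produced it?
n = 9 → n = 3

First, find the photon energy from the wavelength (hc = 1239.84 eV·nm):
E = hc/λ = 1239.84 eV·nm / 922.65595 nm = 1.3437728 eV

The energy levels of hydrogen satisfy E_n = -13.6057 / n² eV, so an emission n_i → n_f releases
ΔE = 13.6057 × (1/n_f² − 1/n_i²) eV.

Setting ΔE equal to the photon energy:
1/n_f² − 1/n_i² = 1.3437728 / 13.6057 = 0.098765429

Since 1/n_i² must be positive, we need 1/n_f² > 0.098765429, i.e. n_f ≤ 3. For each allowed n_f, solve n_i = (1/n_f² − 0.098765429)^(−1/2) and check whether it is a whole number:
  n_f = 1: 1/n_i² = 1.000000000 − 0.098765429 = 0.901234571 → n_i = 1.053  (not an integer) ✗
  n_f = 2: 1/n_i² = 0.250000000 − 0.098765429 = 0.151234571 → n_i = 2.571  (not an integer) ✗
  n_f = 3: 1/n_i² = 0.111111111 − 0.098765429 = 0.012345682 → n_i = 9.000  → integer, n_i = 9 ✓

Only n_f = 3 gives an integer upper level, n_i = 9.

The transition is from n = 9 to n = 3 (emission).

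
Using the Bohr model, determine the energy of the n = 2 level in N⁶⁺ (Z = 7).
-166.6698 eV

For hydrogen-like ions, the energy levels scale with Z²:
E_n = -13.6057 Z² / n² eV

For N⁶⁺ (Z = 7) at n = 2:
E_2 = -13.6057 × 7² / 2²
E_2 = -13.6057 × 49 / 4
E_2 = -666.6793 / 4
E_2 = -166.6698 eV

The energy is 49 times more negative than hydrogen at the same n due to the stronger nuclear charge.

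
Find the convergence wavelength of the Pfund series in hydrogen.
2278.16283 nm

The series limit corresponds to the transition from n = ∞ to n = 5.
This is the highest energy (shortest wavelength) transition in the Pfund series.

E_∞ = 0 eV
E_5 = -13.6057 / 5² = -0.54422800000 eV

Energy at series limit:
ΔE = E_∞ - E_5 = 0 - (-0.54422800000) = 0.54422800000 eV
λ = hc/E = 1239.84 eV·nm / 0.54422800000 eV = 2278.16283 nm

This energy equals the ionization energy from the n = 5 state of hydrogen.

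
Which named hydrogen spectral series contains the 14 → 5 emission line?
Pfund series

The spectral series in hydrogen are named based on the final (lower) energy level:
- Lyman series: n_final = 1 (ultraviolet)
- Balmer series: n_final = 2 (visible/near-UV)
- Paschen series: n_final = 3 (infrared)
- Brackett series: n_final = 4 (infrared)
- Pfund series: n_final = 5 (far infrared)

Since this transition ends at n = 5, it belongs to the Pfund series.

For reference, this 14 → 5 line has photon energy
ΔE = 13.6057 eV × (1/5² - 1/14²) = 0.474811163 eV,
corresponding to wavelength λ = hc/ΔE = 1239.84 eV·nm / 0.474811163 eV = 2611.228 nm in the far infrared region.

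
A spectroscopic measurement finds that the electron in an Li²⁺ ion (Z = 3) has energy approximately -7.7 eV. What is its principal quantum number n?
n = 4

The exact energy levels follow E_n = -13.6057 Z² / n² eV with Z = 3.

The measured value (-7.7 eV) is reported to only 2 significant figures, so we must test candidate n values and see which one matches to that precision.

Candidate energies:
  n = 2:  E = -13.6057 × 3² / 2² = -30.61283 eV
  n = 3:  E = -13.6057 × 3² / 3² = -13.60570 eV
  n = 4:  E = -13.6057 × 3² / 4² = -7.65321 eV  ← matches
  n = 5:  E = -13.6057 × 3² / 5² = -4.89805 eV
  n = 6:  E = -13.6057 × 3² / 6² = -3.40143 eV

Checking against the measurement of -7.7 eV (2 sig figs), only n = 4 agrees:
E_4 = -7.65321 eV, which rounds to -7.7 eV ✓

Therefore n = 4.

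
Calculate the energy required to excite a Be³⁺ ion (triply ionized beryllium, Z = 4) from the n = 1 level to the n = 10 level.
215.514 eV

The energy levels of a hydrogen-like atom are E_n = -13.6057 Z² eV / n².

Energy at n = 1: E_1 = -13.6057 × 4² / 1² = -217.691200 eV
Energy at n = 10: E_10 = -13.6057 × 4² / 10² = -2.176912 eV

The excitation energy is the difference:
ΔE = E_10 - E_1
ΔE = -2.176912 - (-217.691200)
ΔE = 215.514 eV

Since this is positive, energy must be absorbed (photon absorption).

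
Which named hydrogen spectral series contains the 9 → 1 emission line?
Lyman series

The spectral series in hydrogen are named based on the final (lower) energy level:
- Lyman series: n_final = 1 (ultraviolet)
- Balmer series: n_final = 2 (visible/near-UV)
- Paschen series: n_final = 3 (infrared)
- Brackett series: n_final = 4 (infrared)
- Pfund series: n_final = 5 (far infrared)

Since this transition ends at n = 1, it belongs to the Lyman series.

For reference, this 9 → 1 line has photon energy
ΔE = 13.6057 eV × (1/1² - 1/9²) = 13.43772840 eV,
corresponding to wavelength λ = hc/ΔE = 1239.84 eV·nm / 13.43772840 eV = 92.265595 nm in the ultraviolet region.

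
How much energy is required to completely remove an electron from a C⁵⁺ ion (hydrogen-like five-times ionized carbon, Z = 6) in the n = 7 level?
9.9960 eV

The ionization energy is the energy needed to remove the electron completely (n → ∞).

For a hydrogen-like ion with Z = 6, E_n = -13.6057 Z² / n² eV.

At n = 7: E_7 = -13.6057 × 6² / 7² = -9.9960245 eV
At n = ∞: E_∞ = 0 eV

Ionization energy = E_∞ - E_7 = 0 - (-9.9960245) = 9.9960245 eV
Ionization energy ≈ 9.9960 eV

This is also called the binding energy of the electron in state n = 7.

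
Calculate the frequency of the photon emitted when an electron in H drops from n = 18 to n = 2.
8.1231e+14 Hz

First, find the transition energy:
E_18 = -13.6057 / 18² = -0.0419929 eV
E_2 = -13.6057 / 2² = -3.4014250 eV
|ΔE| = |E_2 - E_18| = 3.3594321 eV

Convert to Joules: E = 3.3594321 eV × (1.602177 × 10⁻¹⁹ J/eV) = 5.382405e-19 J

Using E = hf:
f = E/h = 5.382405e-19 J / (6.62607 × 10⁻³⁴ J·s)
f = 8.1231e+14 Hz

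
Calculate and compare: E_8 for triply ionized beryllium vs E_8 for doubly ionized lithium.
Be³⁺ at n = 8 (E = -3.401 eV)

Using E_n = -13.6057 Z² / n² eV:

Be³⁺ (Z = 4) at n = 8:
E = -13.6057 × 4² / 8² = -13.6057 × 16 / 64 = -3.401425 eV

Li²⁺ (Z = 3) at n = 8:
E = -13.6057 × 3² / 8² = -13.6057 × 9 / 64 = -1.913302 eV

Since -3.401425 eV < -1.913302 eV,
Be³⁺ at n = 8 is more tightly bound (requires more energy to ionize).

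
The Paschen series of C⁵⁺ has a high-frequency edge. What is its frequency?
1.31594e+16 Hz

The series limit corresponds to the transition from n = ∞ to n = 3.
This is the highest energy (shortest wavelength) transition in the Paschen series.

E_∞ = 0 eV
E_3 = -13.6057 × 6² / 3² = -54.4228000 eV

Energy at series limit:
ΔE = E_∞ - E_3 = 0 - (-54.4228000) = 54.4228000 eV
E = 54.4228000 eV × (1.602177 × 10⁻¹⁹ J/eV) = 8.7194958e-18 J
f = E/h = 8.7194958e-18 J / (6.62607 × 10⁻³⁴ J·s) = 1.31594e+16 Hz

This energy equals the ionization energy from the n = 3 state of C⁵⁺.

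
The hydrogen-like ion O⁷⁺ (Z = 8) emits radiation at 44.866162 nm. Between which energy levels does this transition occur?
n = 11 → n = 5

First, find the photon energy from the wavelength (hc = 1239.84 eV·nm):
E = hc/λ = 1239.84 eV·nm / 44.866162 nm = 27.634189 eV

The energy levels of O⁷⁺ satisfy E_n = -13.6057 × 8² / n² eV, so an emission n_i → n_f releases
ΔE = 13.6057 × 8² × (1/n_f² − 1/n_i²) eV.

Setting ΔE equal to the photon energy:
1/n_f² − 1/n_i² = 27.634189 / (13.6057 × 8²) = 0.031735538

Since 1/n_i² must be positive, we need 1/n_f² > 0.031735538, i.e. n_f ≤ 5. For each allowed n_f, solve n_i = (1/n_f² − 0.031735538)^(−1/2) and check whether it is a whole number:
  n_f = 1: 1/n_i² = 1.000000000 − 0.031735538 = 0.968264462 → n_i = 1.016  (not an integer) ✗
  n_f = 2: 1/n_i² = 0.250000000 − 0.031735538 = 0.218264462 → n_i = 2.140  (not an integer) ✗
  n_f = 3: 1/n_i² = 0.111111111 − 0.031735538 = 0.079375573 → n_i = 3.549  (not an integer) ✗
  n_f = 4: 1/n_i² = 0.062500000 − 0.031735538 = 0.030764462 → n_i = 5.701  (not an integer) ✗
  n_f = 5: 1/n_i² = 0.040000000 − 0.031735538 = 0.008264462 → n_i = 11.000  → integer, n_i = 11 ✓

Only n_f = 5 gives an integer upper level, n_i = 11.

The transition is from n = 11 to n = 5 (emission).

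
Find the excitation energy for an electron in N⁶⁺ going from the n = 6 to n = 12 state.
13.89 eV

The energy levels of a hydrogen-like atom are E_n = -13.6057 Z² eV / n².

Energy at n = 6: E_6 = -13.6057 × 7² / 6² = -18.51887 eV
Energy at n = 12: E_12 = -13.6057 × 7² / 12² = -4.62972 eV

The excitation energy is the difference:
ΔE = E_12 - E_6
ΔE = -4.62972 - (-18.51887)
ΔE = 13.89 eV

Since this is positive, energy must be absorbed (photon absorption).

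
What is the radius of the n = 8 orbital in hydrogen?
3.3867 nm (or 33.8673 Å)

The Bohr radius formula is:
r_n = n² a₀ / Z

where a₀ = 0.0529177 nm is the Bohr radius.

For H (Z = 1) at n = 8:
r_8 = 8² × 0.0529177 nm / 1
r_8 = 64 × 0.0529177 nm / 1
r_8 = 3.38673 nm / 1
r_8 = 3.3867 nm

The electron orbits at approximately 3.3867 nm from the nucleus.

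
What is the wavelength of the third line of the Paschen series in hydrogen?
1093.51816 nm

The lines of a series are numbered from the longest wavelength (smallest ΔE) outward; the third line is the transition from n = n_f + 3 to n_f.
The Paschen series has all transitions ending at n_f = 3.

For H, the third line (γ-line) is the jump from n = 6 to n = 3:
E_6 = -13.6057 / 6² = -0.3779361111 eV
E_3 = -13.6057 / 3² = -1.5117444444 eV
ΔE = E_6 - E_3 = 1.1338083333 eV

λ = hc/E = 1239.84 eV·nm / 1.1338083333 eV
λ = 1093.51816 nm

This is the γ-line of the Paschen series in H.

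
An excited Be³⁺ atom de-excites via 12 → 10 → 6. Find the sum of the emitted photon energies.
4.54 eV

The energy levels of Be³⁺ are E_n = -13.6057 × 4² / n² eV.

First transition (12 → 10):
ΔE₁ = |E_10 - E_12|
ΔE₁ = |-2.17691200 - (-1.51174444)| = 0.66517 eV

Second transition (10 → 6):
ΔE₂ = |E_6 - E_10|
ΔE₂ = |-6.04697778 - (-2.17691200)| = 3.87007 eV

Total energy released:
E_total = ΔE₁ + ΔE₂ = 0.66517 + 3.87007 = 4.54 eV

Note: This equals the direct transition 12 → 6: 4.54 eV ✓
Energy is conserved regardless of the path taken.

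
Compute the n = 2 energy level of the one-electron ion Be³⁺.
-54.42280 eV

For hydrogen-like ions, the energy levels scale with Z²:
E_n = -13.6057 Z² / n² eV

For Be³⁺ (Z = 4) at n = 2:
E_2 = -13.6057 × 4² / 2²
E_2 = -13.6057 × 16 / 4
E_2 = -217.6912 / 4
E_2 = -54.42280 eV

The energy is 16 times more negative than hydrogen at the same n due to the stronger nuclear charge.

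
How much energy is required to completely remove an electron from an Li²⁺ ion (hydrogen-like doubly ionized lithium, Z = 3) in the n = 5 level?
4.898 eV

The ionization energy is the energy needed to remove the electron completely (n → ∞).

For a hydrogen-like ion with Z = 3, E_n = -13.6057 Z² / n² eV.

At n = 5: E_5 = -13.6057 × 3² / 5² = -4.898052 eV
At n = ∞: E_∞ = 0 eV

Ionization energy = E_∞ - E_5 = 0 - (-4.898052) = 4.898052 eV
Ionization energy ≈ 4.898 eV

This is also called the binding energy of the electron in state n = 5.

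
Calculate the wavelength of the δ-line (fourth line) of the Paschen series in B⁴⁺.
40.18679 nm

The lines of a series are numbered from the longest wavelength (smallest ΔE) outward; the fourth line is the transition from n = n_f + 4 to n_f.
The Paschen series has all transitions ending at n_f = 3.

For B⁴⁺ (Z = 5), the fourth line (δ-line) is the jump from n = 7 to n = 3:
E_7 = -13.6057 × 5² / 7² = -6.9416837 eV
E_3 = -13.6057 × 5² / 3² = -37.7936111 eV
ΔE = E_7 - E_3 = 30.8519274 eV

λ = hc/E = 1239.84 eV·nm / 30.8519274 eV
λ = 40.18679 nm

This is the δ-line of the Paschen series in B⁴⁺.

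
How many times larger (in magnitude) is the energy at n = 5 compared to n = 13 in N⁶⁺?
6.76000

Using E_n = -13.6057 Z² / n² eV with Z = 7:

E_5 = -13.6057 × 7² / 5² = -666.6793 / 25 = -26.66717200000 eV
E_13 = -13.6057 × 7² / 13² = -666.6793 / 169 = -3.94484792899 eV

The ratio is:
E_5/E_13 = (-26.66717200000) / (-3.94484792899)
E_5/E_13 = (-666.6793/25) / (-666.6793/169)
E_5/E_13 = 169/25
E_5/E_13 = 6.76000
(Note: the Z² factors cancel in the ratio.)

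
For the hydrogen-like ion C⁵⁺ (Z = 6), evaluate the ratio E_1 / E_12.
144.000000

Using E_n = -13.6057 Z² / n² eV with Z = 6:

E_1 = -13.6057 × 6² / 1² = -489.8052 / 1 = -489.805200000000 eV
E_12 = -13.6057 × 6² / 12² = -489.8052 / 144 = -3.401425000000 eV

The ratio is:
E_1/E_12 = (-489.805200000000) / (-3.401425000000)
E_1/E_12 = (-489.8052/1) / (-489.8052/144)
E_1/E_12 = 144/1
E_1/E_12 = 144.000000
(Note: the Z² factors cancel in the ratio.)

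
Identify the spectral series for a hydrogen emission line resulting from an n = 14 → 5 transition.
Pfund series

The spectral series in hydrogen are named based on the final (lower) energy level:
- Lyman series: n_final = 1 (ultraviolet)
- Balmer series: n_final = 2 (visible/near-UV)
- Paschen series: n_final = 3 (infrared)
- Brackett series: n_final = 4 (infrared)
- Pfund series: n_final = 5 (far infrared)

Since this transition ends at n = 5, it belongs to the Pfund series.

For reference, this 14 → 5 line has photon energy
ΔE = 13.6057 eV × (1/5² - 1/14²) = 0.4748111633 eV,
corresponding to wavelength λ = hc/ΔE = 1239.84 eV·nm / 0.4748111633 eV = 2611.2276 nm in the far infrared region.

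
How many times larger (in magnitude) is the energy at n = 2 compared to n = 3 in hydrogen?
2.25

Using E_n = -13.6057 Z² / n² eV with Z = 1:

E_2 = -13.6057 / 2² = -13.6057 / 4 = -3.40142500 eV
E_3 = -13.6057 / 3² = -13.6057 / 9 = -1.51174444 eV

The ratio is:
E_2/E_3 = (-3.40142500) / (-1.51174444)
E_2/E_3 = (-13.6057/4) / (-13.6057/9)
E_2/E_3 = 9/4
E_2/E_3 = 2.25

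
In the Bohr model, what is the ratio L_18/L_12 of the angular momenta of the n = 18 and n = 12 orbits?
1.500000

In the Bohr model, L_n = nℏ, so the ratio is purely the ratio of quantum numbers:

L_18/L_12 = 18ℏ / 12ℏ = 18/12 = 1.500000

The angular momentum scales linearly with n.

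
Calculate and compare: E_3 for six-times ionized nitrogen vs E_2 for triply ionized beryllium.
N⁶⁺ at n = 3 (E = -74.0755 eV)

Using E_n = -13.6057 Z² / n² eV:

N⁶⁺ (Z = 7) at n = 3:
E = -13.6057 × 7² / 3² = -13.6057 × 49 / 9 = -74.0754778 eV

Be³⁺ (Z = 4) at n = 2:
E = -13.6057 × 4² / 2² = -13.6057 × 16 / 4 = -54.4228000 eV

Since -74.0754778 eV < -54.4228000 eV,
N⁶⁺ at n = 3 is more tightly bound (requires more energy to ionize).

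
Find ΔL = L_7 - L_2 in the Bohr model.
5.27e-34 J·s (or 5ℏ)

In the Bohr model, L_n = nℏ where ℏ = 1.0546e-34 J·s.

L_7 = 7ℏ = 7.3822e-34 J·s
L_2 = 2ℏ = 2.1092e-34 J·s

ΔL = L_7 - L_2 = (7 - 2)ℏ = 5ℏ
ΔL = 5 × 1.0546e-34 J·s = 5.27e-34 J·s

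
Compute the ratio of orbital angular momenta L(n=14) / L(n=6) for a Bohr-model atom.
2.33

In the Bohr model, L_n = nℏ, so the ratio is purely the ratio of quantum numbers:

L_14/L_6 = 14ℏ / 6ℏ = 14/6 = 2.33

The angular momentum scales linearly with n.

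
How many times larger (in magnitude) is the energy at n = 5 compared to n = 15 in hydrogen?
9.00000

Using E_n = -13.6057 Z² / n² eV with Z = 1:

E_5 = -13.6057 / 5² = -13.6057 / 25 = -0.54422800000 eV
E_15 = -13.6057 / 15² = -13.6057 / 225 = -0.06046977778 eV

The ratio is:
E_5/E_15 = (-0.54422800000) / (-0.06046977778)
E_5/E_15 = (-13.6057/25) / (-13.6057/225)
E_5/E_15 = 225/25
E_5/E_15 = 9.00000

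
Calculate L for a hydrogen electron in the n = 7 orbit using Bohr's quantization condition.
7.38200e-34 J·s (or 7ℏ)

In the Bohr model, angular momentum is quantized:
L = nℏ

where ℏ = h/(2π) = 1.0545718e-34 J·s

For n = 7:
L = 7 × 1.0545718e-34 J·s
L = 7.38200e-34 J·s

This can also be written as L = 7ℏ.
The angular momentum is an integer multiple of the reduced Planck constant.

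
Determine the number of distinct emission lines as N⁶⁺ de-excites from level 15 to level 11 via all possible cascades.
10

The electron can occupy levels n = 11, 12, ..., 15 during de-excitation — that is m = 15 - 11 + 1 = 5 distinct levels.

The number of distinct spectral lines equals the number of ways to choose 2 of these m levels (each pair gives one possible emission transition):

Number of lines = m(m-1)/2 = 5×4/2 = 10

These correspond to all possible transitions between the 5 levels:
15 → 14, 15 → 13, 15 → 12, 15 → 11, 14 → 13, 14 → 12, 14 → 11, 13 → 12...

Each transition produces a photon with a unique energy (and thus wavelength). This count does not depend on Z.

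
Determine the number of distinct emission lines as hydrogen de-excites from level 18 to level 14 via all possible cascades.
10

The electron can occupy levels n = 14, 15, ..., 18 during de-excitation — that is m = 18 - 14 + 1 = 5 distinct levels.

The number of distinct spectral lines equals the number of ways to choose 2 of these m levels (each pair gives one possible emission transition):

Number of lines = m(m-1)/2 = 5×4/2 = 10

These correspond to all possible transitions between the 5 levels:
18 → 17, 18 → 16, 18 → 15, 18 → 14, 17 → 16, 17 → 15, 17 → 14, 16 → 15...

Each transition produces a photon with a unique energy (and thus wavelength). This count does not depend on Z.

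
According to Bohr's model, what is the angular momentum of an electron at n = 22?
2.32006e-33 J·s (or 22ℏ)

In the Bohr model, angular momentum is quantized:
L = nℏ

where ℏ = h/(2π) = 1.0545718e-34 J·s

For n = 22:
L = 22 × 1.0545718e-34 J·s
L = 2.32006e-33 J·s

This can also be written as L = 22ℏ.
The angular momentum is an integer multiple of the reduced Planck constant.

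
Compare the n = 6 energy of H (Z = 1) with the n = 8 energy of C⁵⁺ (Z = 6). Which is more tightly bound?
C⁵⁺ at n = 8 (E = -7.653 eV)

Using E_n = -13.6057 Z² / n² eV:

H (Z = 1) at n = 6:
E = -13.6057 × 1² / 6² = -13.6057 × 1 / 36 = -0.377936 eV

C⁵⁺ (Z = 6) at n = 8:
E = -13.6057 × 6² / 8² = -13.6057 × 36 / 64 = -7.653206 eV

Since -7.653206 eV < -0.377936 eV,
C⁵⁺ at n = 8 is more tightly bound (requires more energy to ionize).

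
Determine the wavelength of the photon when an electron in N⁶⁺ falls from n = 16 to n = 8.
158.69651 nm

First, find the transition energy using E_n = -13.6057 Z² / n² eV:
E_16 = -13.6057 × 7² / 16² = -2.604216016 eV
E_8 = -13.6057 × 7² / 8² = -10.416864063 eV

Photon energy: |ΔE| = |E_8 - E_16| = 7.812648047 eV

Convert to wavelength using E = hc/λ with hc = 1239.84 eV·nm:
λ = hc/E = 1239.84 eV·nm / 7.812648047 eV
λ = 158.69651 nm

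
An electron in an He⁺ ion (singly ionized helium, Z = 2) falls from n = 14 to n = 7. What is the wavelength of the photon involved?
1488.3997 nm

First, find the transition energy using E_n = -13.6057 Z² / n² eV:
E_14 = -13.6057 × 2² / 14² = -0.2776673469 eV
E_7 = -13.6057 × 2² / 7² = -1.1106693878 eV

Photon energy: |ΔE| = |E_7 - E_14| = 0.8330020409 eV

Convert to wavelength using E = hc/λ with hc = 1239.84 eV·nm:
λ = hc/E = 1239.84 eV·nm / 0.8330020409 eV
λ = 1488.3997 nm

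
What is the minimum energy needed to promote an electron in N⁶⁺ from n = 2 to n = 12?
162.040108 eV

The energy levels of a hydrogen-like atom are E_n = -13.6057 Z² eV / n².

Energy at n = 2: E_2 = -13.6057 × 7² / 2² = -166.669825000 eV
Energy at n = 12: E_12 = -13.6057 × 7² / 12² = -4.629717361 eV

The excitation energy is the difference:
ΔE = E_12 - E_2
ΔE = -4.629717361 - (-166.669825000)
ΔE = 162.040108 eV

Since this is positive, energy must be absorbed (photon absorption).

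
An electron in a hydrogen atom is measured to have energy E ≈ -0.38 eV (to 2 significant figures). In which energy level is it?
n = 6

The exact energy levels follow E_n = -13.6057 eV / n².

The measured value (-0.38 eV) is reported to only 2 significant figures, so we must test candidate n values and see which one matches to that precision.

Candidate energies:
  n = 4:  E = -13.6057/4² = -0.850356 eV
  n = 5:  E = -13.6057/5² = -0.544228 eV
  n = 6:  E = -13.6057/6² = -0.377936 eV  ← matches
  n = 7:  E = -13.6057/7² = -0.277667 eV
  n = 8:  E = -13.6057/8² = -0.212589 eV

Checking against the measurement of -0.38 eV (2 sig figs), only n = 6 agrees:
E_6 = -0.377936 eV, which rounds to -0.38 eV ✓

Therefore n = 6.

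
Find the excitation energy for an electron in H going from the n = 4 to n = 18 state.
0.81 eV

The energy levels of a hydrogen-like atom are E_n = -13.6057 eV / n².

Energy at n = 4: E_4 = -13.6057 / 4² = -0.85036 eV
Energy at n = 18: E_18 = -13.6057 / 18² = -0.04199 eV

The excitation energy is the difference:
ΔE = E_18 - E_4
ΔE = -0.04199 - (-0.85036)
ΔE = 0.81 eV

Since this is positive, energy must be absorbed (photon absorption).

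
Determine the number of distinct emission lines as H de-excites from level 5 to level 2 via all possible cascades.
6

The electron can occupy levels n = 2, 3, ..., 5 during de-excitation — that is m = 5 - 2 + 1 = 4 distinct levels.

The number of distinct spectral lines equals the number of ways to choose 2 of these m levels (each pair gives one possible emission transition):

Number of lines = m(m-1)/2 = 4×3/2 = 6

These correspond to all possible transitions between the 4 levels:
5 → 4, 5 → 3, 5 → 2, 4 → 3, 4 → 2, 3 → 2

Each transition produces a photon with a unique energy (and thus wavelength). This count does not depend on Z.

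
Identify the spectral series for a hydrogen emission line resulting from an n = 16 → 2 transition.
Balmer series

The spectral series in hydrogen are named based on the final (lower) energy level:
- Lyman series: n_final = 1 (ultraviolet)
- Balmer series: n_final = 2 (visible/near-UV)
- Paschen series: n_final = 3 (infrared)
- Brackett series: n_final = 4 (infrared)
- Pfund series: n_final = 5 (far infrared)

Since this transition ends at n = 2, it belongs to the Balmer series.

For reference, this 16 → 2 line has photon energy
ΔE = 13.6057 eV × (1/2² - 1/16²) = 3.348277734 eV,
corresponding to wavelength λ = hc/ΔE = 1239.84 eV·nm / 3.348277734 eV = 370.29186 nm in the visible/near-UV region.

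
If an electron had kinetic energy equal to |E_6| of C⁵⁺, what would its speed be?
2.18769e+06 m/s (or 0.729736% of c)

The binding energy at n = 6 for C⁵⁺ is:
E_6 = -13.6057 × 6²/6² = -13.60570000 eV
|E_6| = 13.60570000 eV

Convert to Joules:
KE = 13.60570000 eV × (1.602177 × 10⁻¹⁹ J/eV) = 2.1798740e-18 J

Using KE = ½mv²:
v = √(2·KE/m_e)
v = √(2 × 2.1798740e-18 J / 9.10938 × 10⁻³¹ kg)
v = 2.18769e+06 m/s

This is approximately 0.729736% the speed of light.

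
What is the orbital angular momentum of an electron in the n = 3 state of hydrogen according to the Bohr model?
3.164e-34 J·s (or 3ℏ)

In the Bohr model, angular momentum is quantized:
L = nℏ

where ℏ = h/(2π) = 1.05457e-34 J·s

For n = 3:
L = 3 × 1.05457e-34 J·s
L = 3.164e-34 J·s

This can also be written as L = 3ℏ.
The angular momentum is an integer multiple of the reduced Planck constant.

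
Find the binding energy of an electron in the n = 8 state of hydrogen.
0.213 eV

The ionization energy is the energy needed to remove the electron completely (n → ∞).

For hydrogen, E_n = -13.6057 eV / n².

At n = 8: E_8 = -13.6057 / 8² = -0.212589 eV
At n = ∞: E_∞ = 0 eV

Ionization energy = E_∞ - E_8 = 0 - (-0.212589) = 0.212589 eV
Ionization energy ≈ 0.213 eV

This is also called the binding energy of the electron in state n = 8.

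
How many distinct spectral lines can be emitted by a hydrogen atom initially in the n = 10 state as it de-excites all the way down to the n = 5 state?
15

The electron can occupy levels n = 5, 6, ..., 10 during de-excitation — that is m = 10 - 5 + 1 = 6 distinct levels.

The number of distinct spectral lines equals the number of ways to choose 2 of these m levels (each pair gives one possible emission transition):

Number of lines = m(m-1)/2 = 6×5/2 = 15

These correspond to all possible transitions between the 6 levels:
10 → 9, 10 → 8, 10 → 7, 10 → 6, 10 → 5, 9 → 8, 9 → 7, 9 → 6...

Each transition produces a photon with a unique energy (and thus wavelength). This count does not depend on Z.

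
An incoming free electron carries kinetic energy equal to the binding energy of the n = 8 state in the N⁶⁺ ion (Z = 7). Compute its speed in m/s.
1.91423e+06 m/s (or 0.63852% of c)

The binding energy at n = 8 for N⁶⁺ is:
E_8 = -13.6057 × 7²/8² = -10.4168641 eV
|E_8| = 10.4168641 eV

Convert to Joules:
KE = 10.4168641 eV × (1.602177 × 10⁻¹⁹ J/eV) = 1.6689660e-18 J

Using KE = ½mv²:
v = √(2·KE/m_e)
v = √(2 × 1.6689660e-18 J / 9.10938 × 10⁻³¹ kg)
v = 1.91423e+06 m/s

This is approximately 0.63852% the speed of light.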